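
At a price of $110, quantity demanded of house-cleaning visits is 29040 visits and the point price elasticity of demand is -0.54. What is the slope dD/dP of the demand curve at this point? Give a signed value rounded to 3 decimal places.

Ed = (dD/dP)·(P/D) ⇒ dD/dP = Ed·D/P = (-0.54)·29040/110 = -142.56

-142.560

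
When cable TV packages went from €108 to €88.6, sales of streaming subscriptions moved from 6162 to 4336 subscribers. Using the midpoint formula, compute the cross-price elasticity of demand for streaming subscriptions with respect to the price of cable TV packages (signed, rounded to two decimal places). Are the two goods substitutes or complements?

1.76; substitutes

%ΔQ_{streaming subscriptions} = (4336 − 6162)/avg = -1826/5249 = -0.347875…
%ΔP_{cable TV packages} = (88.6 − 108)/avg = -19.4/98.3 = -0.197355…
E_cross = (-1826/5249) / (-19.4/98.3) = 1.7626…
E_cross > 0 ⇒ the goods are substitutes.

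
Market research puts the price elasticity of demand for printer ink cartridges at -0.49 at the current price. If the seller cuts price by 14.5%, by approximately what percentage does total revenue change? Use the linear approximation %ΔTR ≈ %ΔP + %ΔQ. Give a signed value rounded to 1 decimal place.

%ΔQ ≈ Ed × %ΔP = (-0.49) × (-14.5%) = +7.1050%
%ΔTR ≈ %ΔP + %ΔQ = (-14.5%) + (+7.1050%) = -7.3950%

-7.4%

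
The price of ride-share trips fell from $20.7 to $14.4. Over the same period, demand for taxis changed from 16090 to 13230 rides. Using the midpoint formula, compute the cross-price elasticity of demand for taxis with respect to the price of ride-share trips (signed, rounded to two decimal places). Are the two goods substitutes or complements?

%ΔQ_{taxis} = (13230 − 16090)/avg = -2860/14660 = -0.195088…
%ΔP_{ride-share trips} = (14.4 − 20.7)/avg = -6.3/17.55 = -0.358974…
E_cross = (-2860/14660) / (-6.3/17.55) = 0.5434…
E_cross > 0 ⇒ the goods are substitutes.

0.54; substitutes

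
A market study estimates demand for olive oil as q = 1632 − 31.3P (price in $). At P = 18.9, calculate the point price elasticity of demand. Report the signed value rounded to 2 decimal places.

-0.57

dq/dP = −31.3. At P = 18.9, q = 1632 − 31.3(18.9) = 1040.43.
Ed = (dq/dP)·(P/q) = −31.3 × (18.9/1040.43) = -0.5685…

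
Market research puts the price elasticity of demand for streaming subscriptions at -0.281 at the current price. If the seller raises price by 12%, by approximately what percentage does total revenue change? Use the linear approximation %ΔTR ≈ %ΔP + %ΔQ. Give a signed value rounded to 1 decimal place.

+8.6%

%ΔQ ≈ Ed × %ΔP = (-0.281) × (+12%) = -3.3720%
%ΔTR ≈ %ΔP + %ΔQ = (+12%) + (-3.3720%) = +8.6280%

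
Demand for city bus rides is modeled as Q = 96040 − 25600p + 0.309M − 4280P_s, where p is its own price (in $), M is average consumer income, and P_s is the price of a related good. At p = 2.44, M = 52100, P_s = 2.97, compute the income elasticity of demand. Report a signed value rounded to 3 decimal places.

0.436

At the given values, Q = 96040 − 25600(2.44) + 0.309(52100) − 4280(2.97) = 36963.3.
∂Q/∂M = 0.309.
E = (0.309) × (52100/36963.3) = 0.43553…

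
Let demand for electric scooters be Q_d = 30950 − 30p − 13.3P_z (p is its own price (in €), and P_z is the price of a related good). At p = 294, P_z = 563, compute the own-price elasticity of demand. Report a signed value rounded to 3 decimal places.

-0.602

At the given values, Q_d = 30950 − 30(294) − 13.3(563) = 14642.1.
∂Q_d/∂p = −30.
E = (-30) × (294/14642.1) = -0.60237…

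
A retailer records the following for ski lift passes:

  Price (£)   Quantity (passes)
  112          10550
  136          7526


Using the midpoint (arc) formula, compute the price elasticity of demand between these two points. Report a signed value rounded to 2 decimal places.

%ΔQ = (7526 − 10550) / [(10550 + 7526)/2] = -3024/9038 = -0.334587…
%ΔP = (136 − 112) / [(112 + 136)/2] = 24/124 = 0.193548…
Arc Ed = %ΔQ / %ΔP = (-3024/9038) / (24/124) = -1.7287…

-1.73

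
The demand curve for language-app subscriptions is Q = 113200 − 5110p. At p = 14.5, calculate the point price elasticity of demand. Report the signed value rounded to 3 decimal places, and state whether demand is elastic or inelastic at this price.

-1.895; elastic

dQ/dp = −5110. At p = 14.5, Q = 113200 − 5110(14.5) = 39105.
Ed = (dQ/dp)·(p/Q) = −5110 × (14.5/39105) = -1.89477…
|Ed| = 1.895 > 1, so demand is elastic.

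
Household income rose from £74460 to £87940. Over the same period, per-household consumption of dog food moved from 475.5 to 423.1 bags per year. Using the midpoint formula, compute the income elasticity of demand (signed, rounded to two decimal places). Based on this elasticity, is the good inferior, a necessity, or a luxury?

-0.70; inferior

%ΔQ = (423.1 − 475.5)/[( 475.5 + 423.1)/2] = -52.4/449.3 = -0.116625…
%ΔIncome = (87940 − 74460)/[( 74460 + 87940)/2] = 13480/81200 = 0.166009…
E_income = (-52.4/449.3) / (13480/81200) = -0.7025…
E_income < 0 ⇒ inferior good.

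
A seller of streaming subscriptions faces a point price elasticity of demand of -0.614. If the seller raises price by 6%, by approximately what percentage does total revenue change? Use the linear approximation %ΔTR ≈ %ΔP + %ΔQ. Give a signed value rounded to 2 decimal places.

+2.32%

%ΔQ ≈ Ed × %ΔP = (-0.614) × (+6%) = -3.6840%
%ΔTR ≈ %ΔP + %ΔQ = (+6%) + (-3.6840%) = +2.3160%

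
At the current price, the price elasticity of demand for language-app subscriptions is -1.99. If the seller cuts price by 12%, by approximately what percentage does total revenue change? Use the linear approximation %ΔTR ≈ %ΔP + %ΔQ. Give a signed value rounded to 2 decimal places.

+11.88%

%ΔQ ≈ Ed × %ΔP = (-1.99) × (-12%) = +23.8800%
%ΔTR ≈ %ΔP + %ΔQ = (-12%) + (+23.8800%) = +11.8800%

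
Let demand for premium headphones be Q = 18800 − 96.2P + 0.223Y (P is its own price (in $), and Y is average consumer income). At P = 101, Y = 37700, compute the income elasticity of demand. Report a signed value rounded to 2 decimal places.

At the given values, Q = 18800 − 96.2(101) + 0.223(37700) = 17490.9.
∂Q/∂Y = 0.223.
E = (0.223) × (37700/17490.9) = 0.4806…

0.48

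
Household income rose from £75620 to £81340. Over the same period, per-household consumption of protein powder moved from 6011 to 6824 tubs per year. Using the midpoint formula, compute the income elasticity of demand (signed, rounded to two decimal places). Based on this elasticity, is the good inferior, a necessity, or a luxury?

1.74; luxury

%ΔQ = (6824 − 6011)/[( 6011 + 6824)/2] = 813/6417.5 = 0.126684…
%ΔIncome = (81340 − 75620)/[( 75620 + 81340)/2] = 5720/78480 = 0.072884…
E_income = (813/6417.5) / (5720/78480) = 1.7381…
E_income > 1 ⇒ normal good, luxury.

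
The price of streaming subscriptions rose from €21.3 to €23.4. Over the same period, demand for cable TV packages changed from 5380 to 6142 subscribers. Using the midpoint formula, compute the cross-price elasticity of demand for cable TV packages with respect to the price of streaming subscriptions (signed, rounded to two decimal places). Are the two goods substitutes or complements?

1.41; substitutes

%ΔQ_{cable TV packages} = (6142 − 5380)/avg = 762/5761 = 0.132268…
%ΔP_{streaming subscriptions} = (23.4 − 21.3)/avg = 2.1/22.35 = 0.093959…
E_cross = (762/5761) / (2.1/22.35) = 1.4077…
E_cross > 0 ⇒ the goods are substitutes.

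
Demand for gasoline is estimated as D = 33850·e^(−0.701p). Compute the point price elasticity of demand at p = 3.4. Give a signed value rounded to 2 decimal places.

-2.38

dD/dp = −0.701·D = -2188.66. At p = 3.4, D = 3122.2.
Ed = (dD/dp)·(p/D) = (-2188.66) × (3.4/3122.2) = -2.3834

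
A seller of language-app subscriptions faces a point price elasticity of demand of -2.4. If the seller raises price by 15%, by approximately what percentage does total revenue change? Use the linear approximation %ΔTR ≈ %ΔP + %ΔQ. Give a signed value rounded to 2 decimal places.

%ΔQ ≈ Ed × %ΔP = (-2.4) × (+15%) = -36.0000%
%ΔTR ≈ %ΔP + %ΔQ = (+15%) + (-36.0000%) = -21.0000%

-21.00%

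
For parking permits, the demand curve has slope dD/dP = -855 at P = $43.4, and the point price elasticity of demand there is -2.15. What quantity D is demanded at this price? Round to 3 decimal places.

Ed = (dD/dP)·(P/D) ⇒ D = (dD/dP)·P/Ed = (-855)·43.4/(-2.15) = 17259.06976…

17259.070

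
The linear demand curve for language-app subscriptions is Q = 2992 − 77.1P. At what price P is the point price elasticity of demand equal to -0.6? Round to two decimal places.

Ed = −77.1P/(2992 − 77.1P). Set this equal to -0.6:
77.1P = 0.6·(2992 − 77.1P) ⇒ 77.1P(1 + 0.6) = 0.6·2992
P = 0.6·2992 / (77.1·1.6) = 14.5525…

14.55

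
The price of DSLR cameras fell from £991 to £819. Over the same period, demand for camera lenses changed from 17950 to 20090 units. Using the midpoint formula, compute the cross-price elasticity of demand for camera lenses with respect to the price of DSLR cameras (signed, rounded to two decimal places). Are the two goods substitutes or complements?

%ΔQ_{camera lenses} = (20090 − 17950)/avg = 2140/19020 = 0.112513…
%ΔP_{DSLR cameras} = (819 − 991)/avg = -172/905 = -0.190055…
E_cross = (2140/19020) / (-172/905) = -0.5920…
E_cross < 0 ⇒ the goods are complements.

-0.59; complements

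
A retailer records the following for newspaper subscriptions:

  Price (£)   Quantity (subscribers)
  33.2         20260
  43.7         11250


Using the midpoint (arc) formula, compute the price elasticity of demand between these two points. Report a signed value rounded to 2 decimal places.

%ΔQ = (11250 − 20260) / [(20260 + 11250)/2] = -9010/15755 = -0.571881…
%ΔP = (43.7 − 33.2) / [(33.2 + 43.7)/2] = 10.5/38.45 = 0.273081…
Arc Ed = %ΔQ / %ΔP = (-9010/15755) / (10.5/38.45) = -2.0941…

-2.09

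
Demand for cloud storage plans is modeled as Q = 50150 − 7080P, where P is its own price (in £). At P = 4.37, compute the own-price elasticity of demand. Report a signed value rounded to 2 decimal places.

At the given values, Q = 50150 − 7080(4.37) = 19210.4.
∂Q/∂P = −7080.
E = (-7080) × (4.37/19210.4) = -1.6105…

-1.61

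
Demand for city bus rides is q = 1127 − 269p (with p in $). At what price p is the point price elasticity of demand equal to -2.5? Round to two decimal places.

Ed = −269p/(1127 − 269p). Set this equal to -2.5:
269p = 2.5·(1127 − 269p) ⇒ 269p(1 + 2.5) = 2.5·1127
p = 2.5·1127 / (269·3.5) = 2.9925…

2.99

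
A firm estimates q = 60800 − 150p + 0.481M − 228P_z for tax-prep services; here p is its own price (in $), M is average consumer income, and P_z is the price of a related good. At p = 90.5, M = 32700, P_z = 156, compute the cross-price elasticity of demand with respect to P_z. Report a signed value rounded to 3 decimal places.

At the given values, q = 60800 − 150(90.5) + 0.481(32700) − 228(156) = 27385.7.
∂q/∂P_z = -228.
E = (-228) × (156/27385.7) = -1.29878…

-1.299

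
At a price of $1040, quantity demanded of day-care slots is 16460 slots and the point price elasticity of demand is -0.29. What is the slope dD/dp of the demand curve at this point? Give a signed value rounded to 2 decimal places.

Ed = (dD/dp)·(p/D) ⇒ dD/dp = Ed·D/p = (-0.29)·16460/1040 = -4.5898…

-4.59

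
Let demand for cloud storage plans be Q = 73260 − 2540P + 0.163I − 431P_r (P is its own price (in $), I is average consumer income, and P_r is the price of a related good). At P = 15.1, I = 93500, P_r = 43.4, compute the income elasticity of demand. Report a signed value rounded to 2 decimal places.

At the given values, Q = 73260 − 2540(15.1) + 0.163(93500) − 431(43.4) = 31441.1.
∂Q/∂I = 0.163.
E = (0.163) × (93500/31441.1) = 0.4847…

0.48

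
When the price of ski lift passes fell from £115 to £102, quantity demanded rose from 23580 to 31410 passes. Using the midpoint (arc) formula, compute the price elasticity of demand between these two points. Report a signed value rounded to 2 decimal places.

-2.38

%ΔQ = (31410 − 23580) / [(23580 + 31410)/2] = 7830/27495 = 0.284779…
%ΔP = (102 − 115) / [(115 + 102)/2] = -13/108.5 = -0.119815…
Arc Ed = %ΔQ / %ΔP = (7830/27495) / (-13/108.5) = -2.3768…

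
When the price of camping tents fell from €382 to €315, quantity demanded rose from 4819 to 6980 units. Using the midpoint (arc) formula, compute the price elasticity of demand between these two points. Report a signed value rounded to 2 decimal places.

%ΔQ = (6980 − 4819) / [(4819 + 6980)/2] = 2161/5899.5 = 0.366302…
%ΔP = (315 − 382) / [(382 + 315)/2] = -67/348.5 = -0.192252…
Arc Ed = %ΔQ / %ΔP = (2161/5899.5) / (-67/348.5) = -1.9053…

-1.91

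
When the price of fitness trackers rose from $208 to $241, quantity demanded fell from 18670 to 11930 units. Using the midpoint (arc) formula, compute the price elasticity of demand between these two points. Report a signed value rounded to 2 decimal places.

-3.00

%ΔQ = (11930 − 18670) / [(18670 + 11930)/2] = -6740/15300 = -0.440522…
%ΔP = (241 − 208) / [(208 + 241)/2] = 33/224.5 = 0.146993…
Arc Ed = %ΔQ / %ΔP = (-6740/15300) / (33/224.5) = -2.9968…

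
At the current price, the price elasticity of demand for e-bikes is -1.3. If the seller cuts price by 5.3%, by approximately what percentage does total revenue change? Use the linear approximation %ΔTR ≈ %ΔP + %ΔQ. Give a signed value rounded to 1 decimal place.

%ΔQ ≈ Ed × %ΔP = (-1.3) × (-5.3%) = +6.8900%
%ΔTR ≈ %ΔP + %ΔQ = (-5.3%) + (+6.8900%) = +1.5900%

+1.6%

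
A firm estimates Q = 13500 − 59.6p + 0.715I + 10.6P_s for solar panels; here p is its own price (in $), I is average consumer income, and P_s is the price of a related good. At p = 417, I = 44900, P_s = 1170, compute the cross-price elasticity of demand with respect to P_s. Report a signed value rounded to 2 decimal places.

0.37

At the given values, Q = 13500 − 59.6(417) + 0.715(44900) + 10.6(1170) = 33152.3.
∂Q/∂P_s = 10.6.
E = (10.6) × (1170/33152.3) = 0.3740…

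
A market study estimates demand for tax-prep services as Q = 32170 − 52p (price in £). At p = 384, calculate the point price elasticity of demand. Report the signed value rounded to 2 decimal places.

-1.64

dQ/dp = −52. At p = 384, Q = 32170 − 52(384) = 12202.
Ed = (dQ/dp)·(p/Q) = −52 × (384/12202) = -1.6364…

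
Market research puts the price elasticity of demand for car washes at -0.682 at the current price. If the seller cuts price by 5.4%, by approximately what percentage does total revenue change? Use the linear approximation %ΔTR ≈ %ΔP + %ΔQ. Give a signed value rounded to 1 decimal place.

-1.7%

%ΔQ ≈ Ed × %ΔP = (-0.682) × (-5.4%) = +3.6828%
%ΔTR ≈ %ΔP + %ΔQ = (-5.4%) + (+3.6828%) = -1.7172%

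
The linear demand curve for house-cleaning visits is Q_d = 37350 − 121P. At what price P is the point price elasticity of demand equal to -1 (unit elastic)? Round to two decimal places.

Ed = −121P/(37350 − 121P). Set this equal to -1:
121P = 1·(37350 − 121P) ⇒ 121P(1 + 1) = 1·37350
P = 1·37350 / (121·2) = 154.3388…

154.34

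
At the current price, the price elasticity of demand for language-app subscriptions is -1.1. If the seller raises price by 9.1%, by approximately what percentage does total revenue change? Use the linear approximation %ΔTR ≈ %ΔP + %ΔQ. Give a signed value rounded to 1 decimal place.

%ΔQ ≈ Ed × %ΔP = (-1.1) × (+9.1%) = -10.0100%
%ΔTR ≈ %ΔP + %ΔQ = (+9.1%) + (-10.0100%) = -0.9100%

-0.9%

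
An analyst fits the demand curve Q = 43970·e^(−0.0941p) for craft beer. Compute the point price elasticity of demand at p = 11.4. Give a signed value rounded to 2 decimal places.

dQ/dp = −0.0941·Q = -1415.34. At p = 11.4, Q = 15040.8.
Ed = (dQ/dp)·(p/Q) = (-1415.34) × (11.4/15040.8) = -1.0727…

-1.07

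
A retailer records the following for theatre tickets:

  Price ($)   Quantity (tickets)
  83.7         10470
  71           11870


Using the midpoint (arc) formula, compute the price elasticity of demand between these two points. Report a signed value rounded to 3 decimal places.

-0.763

%ΔQ = (11870 − 10470) / [(10470 + 11870)/2] = 1400/11170 = 0.125335…
%ΔP = (71 − 83.7) / [(83.7 + 71)/2] = -12.7/77.35 = -0.164188…
Arc Ed = %ΔQ / %ΔP = (1400/11170) / (-12.7/77.35) = -0.76336…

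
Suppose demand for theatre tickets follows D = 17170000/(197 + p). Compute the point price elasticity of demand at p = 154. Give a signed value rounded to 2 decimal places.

dD/dp = −17170000/(197 + p)² = -139.366. At p = 154, D = 48917.4.
Ed = (dD/dp)·(p/D) = (-139.366) × (154/48917.4) = -0.4387…

-0.44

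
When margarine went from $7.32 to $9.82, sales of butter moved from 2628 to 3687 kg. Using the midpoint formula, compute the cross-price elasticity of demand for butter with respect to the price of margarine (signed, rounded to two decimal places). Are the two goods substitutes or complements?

1.15; substitutes

%ΔQ_{butter} = (3687 − 2628)/avg = 1059/3157.5 = 0.335391…
%ΔP_{margarine} = (9.82 − 7.32)/avg = 2.5/8.57 = 0.291715…
E_cross = (1059/3157.5) / (2.5/8.57) = 1.1497…
E_cross > 0 ⇒ the goods are substitutes.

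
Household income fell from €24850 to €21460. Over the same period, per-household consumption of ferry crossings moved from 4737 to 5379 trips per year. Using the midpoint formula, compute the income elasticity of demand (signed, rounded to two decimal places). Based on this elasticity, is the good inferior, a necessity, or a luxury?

%ΔQ = (5379 − 4737)/[( 4737 + 5379)/2] = 642/5058 = 0.126927…
%ΔIncome = (21460 − 24850)/[( 24850 + 21460)/2] = -3390/23155 = -0.146404…
E_income = (642/5058) / (-3390/23155) = -0.8669…
E_income < 0 ⇒ inferior good.

-0.87; inferior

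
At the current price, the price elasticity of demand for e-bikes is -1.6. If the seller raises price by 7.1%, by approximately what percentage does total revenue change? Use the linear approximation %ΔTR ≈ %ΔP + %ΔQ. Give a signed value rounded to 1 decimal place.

-4.3%

%ΔQ ≈ Ed × %ΔP = (-1.6) × (+7.1%) = -11.3600%
%ΔTR ≈ %ΔP + %ΔQ = (+7.1%) + (-11.3600%) = -4.2600%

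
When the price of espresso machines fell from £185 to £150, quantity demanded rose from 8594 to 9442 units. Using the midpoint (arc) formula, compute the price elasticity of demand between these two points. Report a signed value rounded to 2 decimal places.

-0.45

%ΔQ = (9442 − 8594) / [(8594 + 9442)/2] = 848/9018 = 0.094034…
%ΔP = (150 − 185) / [(185 + 150)/2] = -35/167.5 = -0.208955…
Arc Ed = %ΔQ / %ΔP = (848/9018) / (-35/167.5) = -0.4500…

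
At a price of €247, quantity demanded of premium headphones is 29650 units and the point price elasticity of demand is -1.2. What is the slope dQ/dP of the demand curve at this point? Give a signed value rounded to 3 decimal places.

-144.049

Ed = (dQ/dP)·(P/Q) ⇒ dQ/dP = Ed·Q/P = (-1.2)·29650/247 = -144.04858…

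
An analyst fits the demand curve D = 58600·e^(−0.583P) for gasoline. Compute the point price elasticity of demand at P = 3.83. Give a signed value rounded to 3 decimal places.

dD/dP = −0.583·D = -3662.98. At P = 3.83, D = 6282.98.
Ed = (dD/dP)·(P/D) = (-3662.98) × (3.83/6282.98) = -2.23289

-2.233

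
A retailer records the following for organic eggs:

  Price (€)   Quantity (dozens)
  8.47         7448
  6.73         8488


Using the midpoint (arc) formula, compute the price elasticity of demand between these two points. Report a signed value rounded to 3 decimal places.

-0.570

%ΔQ = (8488 − 7448) / [(7448 + 8488)/2] = 1040/7968 = 0.130522…
%ΔP = (6.73 − 8.47) / [(8.47 + 6.73)/2] = -1.74/7.6 = -0.228947…
Arc Ed = %ΔQ / %ΔP = (1040/7968) / (-1.74/7.6) = -0.57009…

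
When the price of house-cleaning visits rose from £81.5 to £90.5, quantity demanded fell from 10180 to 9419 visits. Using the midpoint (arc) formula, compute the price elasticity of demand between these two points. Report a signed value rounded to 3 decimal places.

%ΔQ = (9419 − 10180) / [(10180 + 9419)/2] = -761/9799.5 = -0.077657…
%ΔP = (90.5 − 81.5) / [(81.5 + 90.5)/2] = 9/86 = 0.104651…
Arc Ed = %ΔQ / %ΔP = (-761/9799.5) / (9/86) = -0.74205…

-0.742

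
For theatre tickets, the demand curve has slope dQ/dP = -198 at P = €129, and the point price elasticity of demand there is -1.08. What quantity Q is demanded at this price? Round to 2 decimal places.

23650.00

Ed = (dQ/dP)·(P/Q) ⇒ Q = (dQ/dP)·P/Ed = (-198)·129/(-1.08) = 23650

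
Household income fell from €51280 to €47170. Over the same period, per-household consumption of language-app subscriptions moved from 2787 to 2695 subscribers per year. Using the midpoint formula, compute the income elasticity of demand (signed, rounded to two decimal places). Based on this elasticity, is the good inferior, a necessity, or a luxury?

0.40; necessity

%ΔQ = (2695 − 2787)/[( 2787 + 2695)/2] = -92/2741 = -0.033564…
%ΔIncome = (47170 − 51280)/[( 51280 + 47170)/2] = -4110/49225 = -0.083494…
E_income = (-92/2741) / (-4110/49225) = 0.4019…
0 < E_income < 1 ⇒ normal good, necessity.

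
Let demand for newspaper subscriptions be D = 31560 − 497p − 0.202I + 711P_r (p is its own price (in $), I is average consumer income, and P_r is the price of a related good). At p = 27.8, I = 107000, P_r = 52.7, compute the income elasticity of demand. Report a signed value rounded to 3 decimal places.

At the given values, D = 31560 − 497(27.8) − 0.202(107000) + 711(52.7) = 33599.1.
∂D/∂I = -0.202.
E = (-0.202) × (107000/33599.1) = -0.64329…

-0.643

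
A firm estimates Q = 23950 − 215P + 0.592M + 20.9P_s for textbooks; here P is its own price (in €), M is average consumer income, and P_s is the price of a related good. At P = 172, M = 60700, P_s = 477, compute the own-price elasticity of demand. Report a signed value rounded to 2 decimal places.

-1.12

At the given values, Q = 23950 − 215(172) + 0.592(60700) + 20.9(477) = 32873.7.
∂Q/∂P = −215.
E = (-215) × (172/32873.7) = -1.1249…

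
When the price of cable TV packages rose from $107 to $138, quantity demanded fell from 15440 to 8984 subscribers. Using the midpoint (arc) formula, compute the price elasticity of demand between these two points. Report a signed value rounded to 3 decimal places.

%ΔQ = (8984 − 15440) / [(15440 + 8984)/2] = -6456/12212 = -0.528660…
%ΔP = (138 − 107) / [(107 + 138)/2] = 31/122.5 = 0.253061…
Arc Ed = %ΔQ / %ΔP = (-6456/12212) / (31/122.5) = -2.08906…

-2.089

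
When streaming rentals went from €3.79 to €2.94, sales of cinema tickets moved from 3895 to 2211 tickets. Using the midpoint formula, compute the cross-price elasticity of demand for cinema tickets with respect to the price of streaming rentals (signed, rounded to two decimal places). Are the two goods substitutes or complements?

%ΔQ_{cinema tickets} = (2211 − 3895)/avg = -1684/3053 = -0.551588…
%ΔP_{streaming rentals} = (2.94 − 3.79)/avg = -0.85/3.365 = -0.252600…
E_cross = (-1684/3053) / (-0.85/3.365) = 2.1836…
E_cross > 0 ⇒ the goods are substitutes.

2.18; substitutes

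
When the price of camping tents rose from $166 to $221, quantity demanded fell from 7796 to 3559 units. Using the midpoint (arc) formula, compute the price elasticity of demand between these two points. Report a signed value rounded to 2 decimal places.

%ΔQ = (3559 − 7796) / [(7796 + 3559)/2] = -4237/5677.5 = -0.746279…
%ΔP = (221 − 166) / [(166 + 221)/2] = 55/193.5 = 0.284237…
Arc Ed = %ΔQ / %ΔP = (-4237/5677.5) / (55/193.5) = -2.6255…

-2.63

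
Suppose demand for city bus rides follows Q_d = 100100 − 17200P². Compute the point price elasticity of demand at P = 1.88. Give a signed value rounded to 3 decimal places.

-3.093

dQ_d/dP = −2·17200·P = -64672. At P = 1.88, Q_d = 39308.32.
Ed = (dQ_d/dP)·(P/Q_d) = (-64672) × (1.88/39308.32) = -3.09306…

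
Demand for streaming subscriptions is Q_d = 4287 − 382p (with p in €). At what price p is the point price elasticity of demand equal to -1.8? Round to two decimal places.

Ed = −382p/(4287 − 382p). Set this equal to -1.8:
382p = 1.8·(4287 − 382p) ⇒ 382p(1 + 1.8) = 1.8·4287
p = 1.8·4287 / (382·2.8) = 7.2144…

7.21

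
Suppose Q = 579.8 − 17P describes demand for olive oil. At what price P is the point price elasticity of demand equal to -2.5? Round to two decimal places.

24.36

Ed = −17P/(579.8 − 17P). Set this equal to -2.5:
17P = 2.5·(579.8 − 17P) ⇒ 17P(1 + 2.5) = 2.5·579.8
P = 2.5·579.8 / (17·3.5) = 24.3613…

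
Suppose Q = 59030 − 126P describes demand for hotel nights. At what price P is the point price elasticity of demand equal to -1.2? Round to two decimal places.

Ed = −126P/(59030 − 126P). Set this equal to -1.2:
126P = 1.2·(59030 − 126P) ⇒ 126P(1 + 1.2) = 1.2·59030
P = 1.2·59030 / (126·2.2) = 255.5411…

255.54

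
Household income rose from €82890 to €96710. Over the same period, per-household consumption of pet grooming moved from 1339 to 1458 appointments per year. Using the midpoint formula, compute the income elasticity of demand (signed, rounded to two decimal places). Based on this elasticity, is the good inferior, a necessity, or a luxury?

%ΔQ = (1458 − 1339)/[( 1339 + 1458)/2] = 119/1398.5 = 0.085091…
%ΔIncome = (96710 − 82890)/[( 82890 + 96710)/2] = 13820/89800 = 0.153897…
E_income = (119/1398.5) / (13820/89800) = 0.5529…
0 < E_income < 1 ⇒ normal good, necessity.

0.55; necessity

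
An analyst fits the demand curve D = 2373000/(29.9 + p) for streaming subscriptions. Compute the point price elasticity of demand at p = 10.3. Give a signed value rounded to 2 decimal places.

dD/dp = −2373000/(29.9 + p)² = -1468.4. At p = 10.3, D = 59029.9.
Ed = (dD/dp)·(p/D) = (-1468.4) × (10.3/59029.9) = -0.2562…

-0.26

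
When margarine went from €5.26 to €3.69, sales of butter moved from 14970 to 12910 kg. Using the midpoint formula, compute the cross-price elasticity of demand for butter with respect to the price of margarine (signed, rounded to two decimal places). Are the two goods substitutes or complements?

%ΔQ_{butter} = (12910 − 14970)/avg = -2060/13940 = -0.147776…
%ΔP_{margarine} = (3.69 − 5.26)/avg = -1.57/4.475 = -0.350837…
E_cross = (-2060/13940) / (-1.57/4.475) = 0.4212…
E_cross > 0 ⇒ the goods are substitutes.

0.42; substitutes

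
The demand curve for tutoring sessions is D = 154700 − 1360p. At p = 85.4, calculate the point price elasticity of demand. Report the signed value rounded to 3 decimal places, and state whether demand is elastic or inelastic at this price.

-3.012; elastic

dD/dp = −1360. At p = 85.4, D = 154700 − 1360(85.4) = 38556.
Ed = (dD/dp)·(p/D) = −1360 × (85.4/38556) = -3.01234…
|Ed| = 3.012 > 1, so demand is elastic.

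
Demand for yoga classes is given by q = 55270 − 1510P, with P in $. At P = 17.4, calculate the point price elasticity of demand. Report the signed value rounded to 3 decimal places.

-0.906

dq/dP = −1510. At P = 17.4, q = 55270 − 1510(17.4) = 28996.
Ed = (dq/dP)·(P/q) = −1510 × (17.4/28996) = -0.90612…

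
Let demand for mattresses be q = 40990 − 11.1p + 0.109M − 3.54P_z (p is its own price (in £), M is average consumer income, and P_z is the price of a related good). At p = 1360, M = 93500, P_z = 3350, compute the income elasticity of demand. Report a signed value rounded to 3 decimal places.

At the given values, q = 40990 − 11.1(1360) + 0.109(93500) − 3.54(3350) = 24226.5.
∂q/∂M = 0.109.
E = (0.109) × (93500/24226.5) = 0.42067…

0.421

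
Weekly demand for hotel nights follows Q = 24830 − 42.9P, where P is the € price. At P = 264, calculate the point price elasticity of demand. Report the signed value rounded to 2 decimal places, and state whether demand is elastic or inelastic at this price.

dQ/dP = −42.9. At P = 264, Q = 24830 − 42.9(264) = 13504.4.
Ed = (dQ/dP)·(P/Q) = −42.9 × (264/13504.4) = -0.8386…
|Ed| = 0.84 < 1, so demand is inelastic.

-0.84; inelastic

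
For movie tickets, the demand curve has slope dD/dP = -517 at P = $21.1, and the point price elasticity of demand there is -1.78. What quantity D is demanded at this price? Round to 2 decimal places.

6128.48

Ed = (dD/dP)·(P/D) ⇒ D = (dD/dP)·P/Ed = (-517)·21.1/(-1.78) = 6128.4831…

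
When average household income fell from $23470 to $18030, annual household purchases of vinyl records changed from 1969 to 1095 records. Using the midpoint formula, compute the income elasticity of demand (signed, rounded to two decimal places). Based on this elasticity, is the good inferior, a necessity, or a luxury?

%ΔQ = (1095 − 1969)/[( 1969 + 1095)/2] = -874/1532 = -0.570496…
%ΔIncome = (18030 − 23470)/[( 23470 + 18030)/2] = -5440/20750 = -0.262168…
E_income = (-874/1532) / (-5440/20750) = 2.1760…
E_income > 1 ⇒ normal good, luxury.

2.18; luxury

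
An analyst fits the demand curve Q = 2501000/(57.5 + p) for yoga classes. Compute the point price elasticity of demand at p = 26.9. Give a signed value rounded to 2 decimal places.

-0.32

dQ/dp = −2501000/(57.5 + p)² = -351.098. At p = 26.9, Q = 29632.7.
Ed = (dQ/dp)·(p/Q) = (-351.098) × (26.9/29632.7) = -0.3187…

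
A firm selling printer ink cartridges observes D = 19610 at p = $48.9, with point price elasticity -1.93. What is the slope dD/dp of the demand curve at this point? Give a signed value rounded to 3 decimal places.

-773.973

Ed = (dD/dp)·(p/D) ⇒ dD/dp = Ed·D/p = (-1.93)·19610/48.9 = -773.97341…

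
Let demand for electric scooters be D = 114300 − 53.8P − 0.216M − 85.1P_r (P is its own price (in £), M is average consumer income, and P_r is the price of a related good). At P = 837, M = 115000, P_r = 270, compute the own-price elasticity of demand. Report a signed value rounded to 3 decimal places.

-2.099

At the given values, D = 114300 − 53.8(837) − 0.216(115000) − 85.1(270) = 21452.4.
∂D/∂P = −53.8.
E = (-53.8) × (837/21452.4) = -2.09909…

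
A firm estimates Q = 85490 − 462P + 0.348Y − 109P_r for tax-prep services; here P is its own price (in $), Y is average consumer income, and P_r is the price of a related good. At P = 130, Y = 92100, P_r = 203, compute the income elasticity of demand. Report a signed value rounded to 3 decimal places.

0.907

At the given values, Q = 85490 − 462(130) + 0.348(92100) − 109(203) = 35353.8.
∂Q/∂Y = 0.348.
E = (0.348) × (92100/35353.8) = 0.90657…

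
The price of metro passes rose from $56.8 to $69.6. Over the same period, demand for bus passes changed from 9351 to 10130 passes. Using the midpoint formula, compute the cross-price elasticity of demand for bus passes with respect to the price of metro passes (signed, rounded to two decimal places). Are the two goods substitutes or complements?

%ΔQ_{bus passes} = (10130 − 9351)/avg = 779/9740.5 = 0.079975…
%ΔP_{metro passes} = (69.6 − 56.8)/avg = 12.8/63.2 = 0.202531…
E_cross = (779/9740.5) / (12.8/63.2) = 0.3948…
E_cross > 0 ⇒ the goods are substitutes.

0.39; substitutes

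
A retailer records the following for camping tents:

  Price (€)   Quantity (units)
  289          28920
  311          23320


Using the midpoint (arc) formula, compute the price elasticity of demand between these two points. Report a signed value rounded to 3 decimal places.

%ΔQ = (23320 − 28920) / [(28920 + 23320)/2] = -5600/26120 = -0.214395…
%ΔP = (311 − 289) / [(289 + 311)/2] = 22/300 = 0.073333…
Arc Ed = %ΔQ / %ΔP = (-5600/26120) / (22/300) = -2.92356…

-2.924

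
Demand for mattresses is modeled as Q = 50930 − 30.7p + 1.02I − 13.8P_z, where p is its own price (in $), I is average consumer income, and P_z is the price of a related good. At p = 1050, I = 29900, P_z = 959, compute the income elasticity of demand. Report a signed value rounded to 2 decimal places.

0.85

At the given values, Q = 50930 − 30.7(1050) + 1.02(29900) − 13.8(959) = 35958.8.
∂Q/∂I = 1.02.
E = (1.02) × (29900/35958.8) = 0.8481…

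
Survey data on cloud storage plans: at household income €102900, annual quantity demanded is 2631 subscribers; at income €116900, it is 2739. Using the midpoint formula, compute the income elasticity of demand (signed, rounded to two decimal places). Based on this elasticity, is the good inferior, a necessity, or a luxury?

0.32; necessity

%ΔQ = (2739 − 2631)/[( 2631 + 2739)/2] = 108/2685 = 0.040223…
%ΔIncome = (116900 − 102900)/[( 102900 + 116900)/2] = 14000/109900 = 0.127388…
E_income = (108/2685) / (14000/109900) = 0.3157…
0 < E_income < 1 ⇒ normal good, necessity.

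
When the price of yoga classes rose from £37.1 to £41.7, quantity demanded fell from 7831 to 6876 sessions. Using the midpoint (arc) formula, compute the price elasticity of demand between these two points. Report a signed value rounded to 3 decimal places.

-1.112

%ΔQ = (6876 − 7831) / [(7831 + 6876)/2] = -955/7353.5 = -0.129870…
%ΔP = (41.7 − 37.1) / [(37.1 + 41.7)/2] = 4.6/39.4 = 0.116751…
Arc Ed = %ΔQ / %ΔP = (-955/7353.5) / (4.6/39.4) = -1.11236…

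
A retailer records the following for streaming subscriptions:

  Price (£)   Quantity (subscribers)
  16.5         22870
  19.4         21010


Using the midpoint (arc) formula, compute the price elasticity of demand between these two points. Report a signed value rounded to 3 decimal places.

-0.525

%ΔQ = (21010 − 22870) / [(22870 + 21010)/2] = -1860/21940 = -0.084776…
%ΔP = (19.4 − 16.5) / [(16.5 + 19.4)/2] = 2.9/17.95 = 0.161559…
Arc Ed = %ΔQ / %ΔP = (-1860/21940) / (2.9/17.95) = -0.52473…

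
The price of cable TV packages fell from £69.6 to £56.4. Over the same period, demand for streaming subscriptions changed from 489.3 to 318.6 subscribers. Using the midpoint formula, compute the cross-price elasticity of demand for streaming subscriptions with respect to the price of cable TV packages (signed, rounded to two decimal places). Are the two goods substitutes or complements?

%ΔQ_{streaming subscriptions} = (318.6 − 489.3)/avg = -170.7/403.95 = -0.422577…
%ΔP_{cable TV packages} = (56.4 − 69.6)/avg = -13.2/63 = -0.209523…
E_cross = (-170.7/403.95) / (-13.2/63) = 2.0168…
E_cross > 0 ⇒ the goods are substitutes.

2.02; substitutes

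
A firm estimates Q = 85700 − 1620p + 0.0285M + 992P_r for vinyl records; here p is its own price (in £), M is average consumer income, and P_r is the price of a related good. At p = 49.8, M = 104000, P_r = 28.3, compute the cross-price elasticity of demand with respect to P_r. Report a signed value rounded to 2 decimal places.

At the given values, Q = 85700 − 1620(49.8) + 0.0285(104000) + 992(28.3) = 36061.6.
∂Q/∂P_r = 992.
E = (992) × (28.3/36061.6) = 0.7784…

0.78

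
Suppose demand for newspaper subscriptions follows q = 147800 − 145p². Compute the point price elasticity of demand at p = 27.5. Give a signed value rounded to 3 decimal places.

-5.750

dq/dp = −2·145·p = -7975. At p = 27.5, q = 38143.75.
Ed = (dq/dp)·(p/q) = (-7975) × (27.5/38143.75) = -5.74963…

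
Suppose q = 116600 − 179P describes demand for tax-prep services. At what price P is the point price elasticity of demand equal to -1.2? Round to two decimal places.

355.31

Ed = −179P/(116600 − 179P). Set this equal to -1.2:
179P = 1.2·(116600 − 179P) ⇒ 179P(1 + 1.2) = 1.2·116600
P = 1.2·116600 / (179·2.2) = 355.3072…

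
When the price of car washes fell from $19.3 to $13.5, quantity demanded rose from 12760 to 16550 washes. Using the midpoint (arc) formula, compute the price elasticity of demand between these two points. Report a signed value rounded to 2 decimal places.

-0.73

%ΔQ = (16550 − 12760) / [(12760 + 16550)/2] = 3790/14655 = 0.258614…
%ΔP = (13.5 − 19.3) / [(19.3 + 13.5)/2] = -5.8/16.4 = -0.353658…
Arc Ed = %ΔQ / %ΔP = (3790/14655) / (-5.8/16.4) = -0.7312…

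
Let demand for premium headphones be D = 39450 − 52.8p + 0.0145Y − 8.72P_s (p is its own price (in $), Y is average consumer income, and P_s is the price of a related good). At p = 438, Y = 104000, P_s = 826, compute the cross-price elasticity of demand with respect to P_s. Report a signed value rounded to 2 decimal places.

At the given values, D = 39450 − 52.8(438) + 0.0145(104000) − 8.72(826) = 10628.88.
∂D/∂P_s = -8.72.
E = (-8.72) × (826/10628.88) = -0.6776…

-0.68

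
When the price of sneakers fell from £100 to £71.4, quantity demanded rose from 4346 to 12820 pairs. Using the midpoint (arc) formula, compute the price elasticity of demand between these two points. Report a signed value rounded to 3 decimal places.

%ΔQ = (12820 − 4346) / [(4346 + 12820)/2] = 8474/8583 = 0.987300…
%ΔP = (71.4 − 100) / [(100 + 71.4)/2] = -28.6/85.7 = -0.333722…
Arc Ed = %ΔQ / %ΔP = (8474/8583) / (-28.6/85.7) = -2.95844…

-2.958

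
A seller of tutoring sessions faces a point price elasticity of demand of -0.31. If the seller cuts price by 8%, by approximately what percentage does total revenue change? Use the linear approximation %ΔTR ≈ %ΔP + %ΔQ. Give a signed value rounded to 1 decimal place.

%ΔQ ≈ Ed × %ΔP = (-0.31) × (-8%) = +2.4800%
%ΔTR ≈ %ΔP + %ΔQ = (-8%) + (+2.4800%) = -5.5200%

-5.5%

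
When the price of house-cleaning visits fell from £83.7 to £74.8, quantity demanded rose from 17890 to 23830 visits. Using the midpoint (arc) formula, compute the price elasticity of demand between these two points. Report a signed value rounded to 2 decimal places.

-2.54

%ΔQ = (23830 − 17890) / [(17890 + 23830)/2] = 5940/20860 = 0.284755…
%ΔP = (74.8 − 83.7) / [(83.7 + 74.8)/2] = -8.9/79.25 = -0.112302…
Arc Ed = %ΔQ / %ΔP = (5940/20860) / (-8.9/79.25) = -2.5356…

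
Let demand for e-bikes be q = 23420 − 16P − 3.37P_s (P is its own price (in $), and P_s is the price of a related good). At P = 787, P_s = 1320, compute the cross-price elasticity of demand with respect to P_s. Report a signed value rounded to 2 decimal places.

At the given values, q = 23420 − 16(787) − 3.37(1320) = 6379.6.
∂q/∂P_s = -3.37.
E = (-3.37) × (1320/6379.6) = -0.6972…

-0.70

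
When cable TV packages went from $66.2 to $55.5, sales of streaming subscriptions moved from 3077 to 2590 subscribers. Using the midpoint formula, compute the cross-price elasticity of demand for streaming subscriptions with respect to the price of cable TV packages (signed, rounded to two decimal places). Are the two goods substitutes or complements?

%ΔQ_{streaming subscriptions} = (2590 − 3077)/avg = -487/2833.5 = -0.171872…
%ΔP_{cable TV packages} = (55.5 − 66.2)/avg = -10.7/60.85 = -0.175842…
E_cross = (-487/2833.5) / (-10.7/60.85) = 0.9774…
E_cross > 0 ⇒ the goods are substitutes.

0.98; substitutes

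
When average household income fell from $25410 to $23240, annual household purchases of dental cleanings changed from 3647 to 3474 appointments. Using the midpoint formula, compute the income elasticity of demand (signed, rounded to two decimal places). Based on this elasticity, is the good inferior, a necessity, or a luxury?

%ΔQ = (3474 − 3647)/[( 3647 + 3474)/2] = -173/3560.5 = -0.048588…
%ΔIncome = (23240 − 25410)/[( 25410 + 23240)/2] = -2170/24325 = -0.089208…
E_income = (-173/3560.5) / (-2170/24325) = 0.5446…
0 < E_income < 1 ⇒ normal good, necessity.

0.54; necessity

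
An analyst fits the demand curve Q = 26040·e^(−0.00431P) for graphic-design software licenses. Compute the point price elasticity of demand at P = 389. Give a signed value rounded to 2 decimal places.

-1.68

dQ/dP = −0.00431·Q = -20.9886. At P = 389, Q = 4869.76.
Ed = (dQ/dP)·(P/Q) = (-20.9886) × (389/4869.76) = -1.6765…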